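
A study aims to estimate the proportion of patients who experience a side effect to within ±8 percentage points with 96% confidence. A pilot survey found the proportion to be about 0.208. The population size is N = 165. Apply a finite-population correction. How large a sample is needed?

For a proportion with margin E = 0.08 at 96% confidence, z = 2.054.
n = p̂(1−p̂)(z/E)² = 0.208 × 0.792 × (2.054/0.08)² = 108.59 — call this n₀.
Finite-population correction with N = 165: n = n₀ / (1 + (n₀−1)/N) = 108.59 / 1.652 = 65.73
Round up: n = 66.

66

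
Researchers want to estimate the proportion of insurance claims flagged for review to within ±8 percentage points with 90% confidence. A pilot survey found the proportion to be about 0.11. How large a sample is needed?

n = 42

For a proportion with margin E = 0.08 at 90% confidence, z = 1.645.
n = p̂(1−p̂)(z/E)² = 0.11 × 0.89 × (1.645/0.08)² = 41.39
Round up: n = 42.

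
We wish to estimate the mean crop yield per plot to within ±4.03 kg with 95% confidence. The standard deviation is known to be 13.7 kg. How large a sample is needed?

For a mean, the margin of error is E = z·σ/√n, so n = (zσ/E)².
At 95% confidence, z = 1.960.
n = (1.960 × 13.7 / 4.03)² = 44.40
Round up: n = 45.

45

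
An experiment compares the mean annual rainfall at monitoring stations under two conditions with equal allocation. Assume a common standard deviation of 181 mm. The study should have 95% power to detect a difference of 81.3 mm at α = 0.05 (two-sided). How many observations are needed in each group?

129 per group

For two equal groups, n per group = 2·((z_{α/2} + z_β)·σ/δ)².
z_{α/2} = 1.960; z_β = 1.645 (power 95%).
n = 2 × (3.605 × 181 / 81.3)² = 2 × 64.41 = 128.82
Round up: n = 129 per group.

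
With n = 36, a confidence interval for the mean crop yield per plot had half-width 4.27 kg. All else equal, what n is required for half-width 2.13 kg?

Margin of error scales as 1/√n, so n₂ = n₁·(E₁/E₂)².
n₂ = 36 × (4.27/2.13)² = 36 × 4.019 = 144.68
Round up: n₂ = 145.

n = 145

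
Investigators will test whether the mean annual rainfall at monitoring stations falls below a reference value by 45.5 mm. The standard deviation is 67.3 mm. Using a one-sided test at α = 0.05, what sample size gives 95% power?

24

For a one-sample z-test, n = ((z_α + z_β)·σ/δ)².
z_α = 1.645 (one-sided α = 0.05); z_β = 1.645 (power 95% → β = 0.05).
n = (3.290 × 67.3 / 45.5)² = 23.68
Round up: n = 24.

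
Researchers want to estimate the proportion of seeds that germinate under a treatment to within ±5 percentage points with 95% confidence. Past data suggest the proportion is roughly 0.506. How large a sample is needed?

For a proportion with margin E = 0.05 at 95% confidence, z = 1.960.
n = p̂(1−p̂)(z/E)² = 0.506 × 0.494 × (1.960/0.05)² = 384.10
Round up: n = 385.

385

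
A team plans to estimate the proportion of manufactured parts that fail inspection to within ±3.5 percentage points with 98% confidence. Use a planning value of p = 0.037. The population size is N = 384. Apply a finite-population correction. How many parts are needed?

112

For a proportion with margin E = 0.035 at 98% confidence, z = 2.326.
n = p̂(1−p̂)(z/E)² = 0.037 × 0.963 × (2.326/0.035)² = 157.37 — call this n₀.
Finite-population correction with N = 384: n = n₀ / (1 + (n₀−1)/N) = 157.37 / 1.407 = 111.85
Round up: n = 112.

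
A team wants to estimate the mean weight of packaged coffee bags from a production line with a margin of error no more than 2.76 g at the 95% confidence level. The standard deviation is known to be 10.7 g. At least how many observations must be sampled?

For a mean, the margin of error is E = z·σ/√n, so n = (zσ/E)².
At 95% confidence, z = 1.960.
n = (1.960 × 10.7 / 2.76)² = 57.74
Round up: n = 58.

58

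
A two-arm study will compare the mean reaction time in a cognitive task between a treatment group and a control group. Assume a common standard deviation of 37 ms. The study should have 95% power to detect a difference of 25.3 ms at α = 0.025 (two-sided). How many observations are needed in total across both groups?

130 total

For two equal groups, n per group = 2·((z_{α/2} + z_β)·σ/δ)².
z_{α/2} = 2.241; z_β = 1.645 (power 95%).
n = 2 × (3.886 × 37 / 25.3)² = 2 × 32.30 = 64.60
Round up: n = 65 per group.
Total across both groups: 2 × 65 = 130.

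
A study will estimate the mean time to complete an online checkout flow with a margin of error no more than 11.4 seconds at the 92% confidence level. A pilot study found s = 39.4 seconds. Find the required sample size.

37

For a mean, the margin of error is E = z·σ/√n, so n = (zσ/E)².
At 92% confidence, z = 1.751.
n = (1.751 × 39.4 / 11.4)² = 36.62
Round up: n = 37.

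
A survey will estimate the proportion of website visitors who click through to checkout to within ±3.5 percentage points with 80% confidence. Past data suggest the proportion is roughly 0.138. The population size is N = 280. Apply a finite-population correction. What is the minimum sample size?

For a proportion with margin E = 0.035 at 80% confidence, z = 1.282.
n = p̂(1−p̂)(z/E)² = 0.138 × 0.862 × (1.282/0.035)² = 159.60 — call this n₀.
Finite-population correction with N = 280: n = n₀ / (1 + (n₀−1)/N) = 159.60 / 1.566 = 101.92
Round up: n = 102.

102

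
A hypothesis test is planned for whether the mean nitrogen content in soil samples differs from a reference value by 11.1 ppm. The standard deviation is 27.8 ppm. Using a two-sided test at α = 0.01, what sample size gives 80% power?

For a one-sample z-test, n = ((z_{α/2} + z_β)·σ/δ)².
z_{α/2} = 2.576 (two-sided α = 0.01); z_β = 0.842 (power 80% → β = 0.2).
n = (3.418 × 27.8 / 11.1)² = 73.28
Round up: n = 74.

n = 74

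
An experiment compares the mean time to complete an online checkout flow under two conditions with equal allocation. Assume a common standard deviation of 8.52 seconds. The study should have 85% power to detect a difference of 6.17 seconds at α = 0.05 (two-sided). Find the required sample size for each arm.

For two equal groups, n per group = 2·((z_{α/2} + z_β)·σ/δ)².
z_{α/2} = 1.960; z_β = 1.036 (power 85%).
n = 2 × (2.996 × 8.52 / 6.17)² = 2 × 17.12 = 34.24
Round up: n = 35 per group.

35 per group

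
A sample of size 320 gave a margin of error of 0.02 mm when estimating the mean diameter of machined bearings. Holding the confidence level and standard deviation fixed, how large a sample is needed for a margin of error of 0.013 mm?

Margin of error scales as 1/√n, so n₂ = n₁·(E₁/E₂)².
n₂ = 320 × (0.02/0.013)² = 320 × 2.367 = 757.44
Round up: n₂ = 758.

n = 758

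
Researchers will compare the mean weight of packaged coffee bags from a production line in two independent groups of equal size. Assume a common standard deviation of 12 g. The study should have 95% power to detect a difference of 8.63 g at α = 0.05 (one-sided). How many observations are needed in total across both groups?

For two equal groups, n per group = 2·((z_α + z_β)·σ/δ)².
z_α = 1.645; z_β = 1.645 (power 95%).
n = 2 × (3.290 × 12 / 8.63)² = 2 × 20.93 = 41.86
Round up: n = 42 per group.
Total across both groups: 2 × 42 = 84.

84 total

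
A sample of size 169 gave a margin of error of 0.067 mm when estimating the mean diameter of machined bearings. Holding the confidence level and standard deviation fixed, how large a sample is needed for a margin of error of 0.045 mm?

Margin of error scales as 1/√n, so n₂ = n₁·(E₁/E₂)².
n₂ = 169 × (0.067/0.045)² = 169 × 2.217 = 374.67
Round up: n₂ = 375.

375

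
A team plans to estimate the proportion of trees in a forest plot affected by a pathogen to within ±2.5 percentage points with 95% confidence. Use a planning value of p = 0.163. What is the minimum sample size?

839

For a proportion with margin E = 0.025 at 95% confidence, z = 1.960.
n = p̂(1−p̂)(z/E)² = 0.163 × 0.837 × (1.960/0.025)² = 838.58
Round up: n = 839.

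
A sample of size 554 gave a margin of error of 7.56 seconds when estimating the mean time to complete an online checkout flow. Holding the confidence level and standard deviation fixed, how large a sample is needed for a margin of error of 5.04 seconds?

Margin of error scales as 1/√n, so n₂ = n₁·(E₁/E₂)².
n₂ = 554 × (7.56/5.04)² = 554 × 2.25 = 1246.50
Round up: n₂ = 1247.

1247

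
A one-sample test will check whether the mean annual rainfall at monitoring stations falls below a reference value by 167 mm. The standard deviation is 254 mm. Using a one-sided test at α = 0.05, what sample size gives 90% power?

20

For a one-sample z-test, n = ((z_α + z_β)·σ/δ)².
z_α = 1.645 (one-sided α = 0.05); z_β = 1.282 (power 90% → β = 0.1).
n = (2.927 × 254 / 167)² = 19.82
Round up: n = 20.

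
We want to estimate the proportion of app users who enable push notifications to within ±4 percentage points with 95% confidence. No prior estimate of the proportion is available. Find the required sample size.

For a proportion with margin E = 0.04 at 95% confidence, z = 1.960.
With no prior estimate, use p = 0.5, which maximizes p(1−p) at 0.25.
n = 0.25 × (z/E)² = 0.25 × (1.960/0.04)² = 600.25
Round up: n = 601.

601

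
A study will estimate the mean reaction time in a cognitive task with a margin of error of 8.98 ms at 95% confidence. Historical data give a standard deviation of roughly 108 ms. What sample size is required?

For a mean, the margin of error is E = z·σ/√n, so n = (zσ/E)².
At 95% confidence, z = 1.960.
n = (1.960 × 108 / 8.98)² = 555.66
Round up: n = 556.

n = 556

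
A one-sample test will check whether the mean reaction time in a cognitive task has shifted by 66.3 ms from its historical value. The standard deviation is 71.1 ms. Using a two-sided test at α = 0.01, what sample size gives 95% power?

For a one-sample z-test, n = ((z_{α/2} + z_β)·σ/δ)².
z_{α/2} = 2.576 (two-sided α = 0.01); z_β = 1.645 (power 95% → β = 0.05).
n = (4.221 × 71.1 / 66.3)² = 20.49
Round up: n = 21.

21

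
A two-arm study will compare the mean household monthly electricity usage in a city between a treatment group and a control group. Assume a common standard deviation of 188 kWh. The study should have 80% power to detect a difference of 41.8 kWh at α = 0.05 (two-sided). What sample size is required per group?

318 per group

For two equal groups, n per group = 2·((z_{α/2} + z_β)·σ/δ)².
z_{α/2} = 1.960; z_β = 0.842 (power 80%).
n = 2 × (2.802 × 188 / 41.8)² = 2 × 158.82 = 317.64
Round up: n = 318 per group.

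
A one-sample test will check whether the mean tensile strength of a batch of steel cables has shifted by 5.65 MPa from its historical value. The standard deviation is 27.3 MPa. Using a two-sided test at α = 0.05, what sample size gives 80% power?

For a one-sample z-test, n = ((z_{α/2} + z_β)·σ/δ)².
z_{α/2} = 1.960 (two-sided α = 0.05); z_β = 0.842 (power 80% → β = 0.2).
n = (2.802 × 27.3 / 5.65)² = 183.30
Round up: n = 184.

184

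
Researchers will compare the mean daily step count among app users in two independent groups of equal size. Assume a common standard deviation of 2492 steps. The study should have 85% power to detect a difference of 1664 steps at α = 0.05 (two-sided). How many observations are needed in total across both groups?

For two equal groups, n per group = 2·((z_{α/2} + z_β)·σ/δ)².
z_{α/2} = 1.960; z_β = 1.036 (power 85%).
n = 2 × (2.996 × 2492 / 1664)² = 2 × 20.13 = 40.26
Round up: n = 41 per group.
Total across both groups: 2 × 41 = 82.

82 total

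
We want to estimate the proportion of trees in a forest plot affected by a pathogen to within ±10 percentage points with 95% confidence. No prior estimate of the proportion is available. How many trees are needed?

For a proportion with margin E = 0.1 at 95% confidence, z = 1.960.
With no prior estimate, use p = 0.5, which maximizes p(1−p) at 0.25.
n = 0.25 × (z/E)² = 0.25 × (1.960/0.1)² = 96.04
Round up: n = 97.

97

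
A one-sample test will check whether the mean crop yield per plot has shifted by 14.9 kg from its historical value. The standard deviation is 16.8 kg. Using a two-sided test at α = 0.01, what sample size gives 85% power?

For a one-sample z-test, n = ((z_{α/2} + z_β)·σ/δ)².
z_{α/2} = 2.576 (two-sided α = 0.01); z_β = 1.036 (power 85% → β = 0.15).
n = (3.612 × 16.8 / 14.9)² = 16.59
Round up: n = 17.

17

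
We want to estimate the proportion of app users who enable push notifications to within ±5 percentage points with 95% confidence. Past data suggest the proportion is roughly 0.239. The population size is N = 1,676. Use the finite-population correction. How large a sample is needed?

For a proportion with margin E = 0.05 at 95% confidence, z = 1.960.
n = p̂(1−p̂)(z/E)² = 0.239 × 0.761 × (1.960/0.05)² = 279.48 — call this n₀.
Finite-population correction with N = 1,676: n = n₀ / (1 + (n₀−1)/N) = 279.48 / 1.166 = 239.69
Round up: n = 240.

240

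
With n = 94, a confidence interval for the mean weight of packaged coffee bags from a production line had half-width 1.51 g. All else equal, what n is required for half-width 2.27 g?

Margin of error scales as 1/√n, so n₂ = n₁·(E₁/E₂)².
n₂ = 94 × (1.51/2.27)² = 94 × 0.4425 = 41.59
Round up: n₂ = 42.

42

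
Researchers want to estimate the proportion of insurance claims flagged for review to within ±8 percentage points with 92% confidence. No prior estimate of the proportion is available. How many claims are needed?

120

For a proportion with margin E = 0.08 at 92% confidence, z = 1.751.
With no prior estimate, use p = 0.5, which maximizes p(1−p) at 0.25.
n = 0.25 × (z/E)² = 0.25 × (1.751/0.08)² = 119.77
Round up: n = 120.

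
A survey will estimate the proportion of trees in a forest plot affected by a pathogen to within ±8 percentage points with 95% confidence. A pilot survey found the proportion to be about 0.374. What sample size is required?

For a proportion with margin E = 0.08 at 95% confidence, z = 1.960.
n = p̂(1−p̂)(z/E)² = 0.374 × 0.626 × (1.960/0.08)² = 140.53
Round up: n = 141.

n = 141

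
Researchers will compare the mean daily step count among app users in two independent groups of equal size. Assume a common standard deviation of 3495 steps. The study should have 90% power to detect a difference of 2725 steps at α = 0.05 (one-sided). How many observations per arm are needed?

For two equal groups, n per group = 2·((z_α + z_β)·σ/δ)².
z_α = 1.645; z_β = 1.282 (power 90%).
n = 2 × (2.927 × 3495 / 2725)² = 2 × 14.09 = 28.18
Round up: n = 29 per group.

29 per group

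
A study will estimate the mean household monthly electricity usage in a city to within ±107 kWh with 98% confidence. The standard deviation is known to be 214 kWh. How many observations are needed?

n = 22

For a mean, the margin of error is E = z·σ/√n, so n = (zσ/E)².
At 98% confidence, z = 2.326.
n = (2.326 × 214 / 107)² = 21.64
Round up: n = 22.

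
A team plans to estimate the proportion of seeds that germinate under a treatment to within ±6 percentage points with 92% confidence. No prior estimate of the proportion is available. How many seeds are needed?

n = 213

For a proportion with margin E = 0.06 at 92% confidence, z = 1.751.
With no prior estimate, use p = 0.5, which maximizes p(1−p) at 0.25.
n = 0.25 × (z/E)² = 0.25 × (1.751/0.06)² = 212.92
Round up: n = 213.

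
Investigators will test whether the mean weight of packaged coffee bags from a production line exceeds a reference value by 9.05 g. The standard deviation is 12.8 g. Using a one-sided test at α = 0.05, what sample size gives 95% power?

For a one-sample z-test, n = ((z_α + z_β)·σ/δ)².
z_α = 1.645 (one-sided α = 0.05); z_β = 1.645 (power 95% → β = 0.05).
n = (3.290 × 12.8 / 9.05)² = 21.65
Round up: n = 22.

22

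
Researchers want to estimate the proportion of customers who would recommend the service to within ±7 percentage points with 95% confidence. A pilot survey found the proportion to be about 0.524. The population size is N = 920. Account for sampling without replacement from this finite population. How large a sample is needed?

For a proportion with margin E = 0.07 at 95% confidence, z = 1.960.
n = p̂(1−p̂)(z/E)² = 0.524 × 0.476 × (1.960/0.07)² = 195.55 — call this n₀.
Finite-population correction with N = 920: n = n₀ / (1 + (n₀−1)/N) = 195.55 / 1.211 = 161.48
Round up: n = 162.

n = 162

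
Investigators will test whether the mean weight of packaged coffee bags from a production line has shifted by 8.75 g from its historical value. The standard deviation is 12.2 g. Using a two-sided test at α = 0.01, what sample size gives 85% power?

n = 26

For a one-sample z-test, n = ((z_{α/2} + z_β)·σ/δ)².
z_{α/2} = 2.576 (two-sided α = 0.01); z_β = 1.036 (power 85% → β = 0.15).
n = (3.612 × 12.2 / 8.75)² = 25.36
Round up: n = 26.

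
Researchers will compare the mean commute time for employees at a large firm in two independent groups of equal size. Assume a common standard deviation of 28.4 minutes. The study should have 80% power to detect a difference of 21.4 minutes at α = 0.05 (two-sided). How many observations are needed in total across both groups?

For two equal groups, n per group = 2·((z_{α/2} + z_β)·σ/δ)².
z_{α/2} = 1.960; z_β = 0.842 (power 80%).
n = 2 × (2.802 × 28.4 / 21.4)² = 2 × 13.83 = 27.66
Round up: n = 28 per group.
Total across both groups: 2 × 28 = 56.

56 total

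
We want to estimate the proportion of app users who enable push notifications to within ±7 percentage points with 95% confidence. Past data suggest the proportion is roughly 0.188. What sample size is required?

120

For a proportion with margin E = 0.07 at 95% confidence, z = 1.960.
n = p̂(1−p̂)(z/E)² = 0.188 × 0.812 × (1.960/0.07)² = 119.68
Round up: n = 120.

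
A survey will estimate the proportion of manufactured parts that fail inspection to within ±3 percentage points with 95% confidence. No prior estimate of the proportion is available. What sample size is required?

For a proportion with margin E = 0.03 at 95% confidence, z = 1.960.
With no prior estimate, use p = 0.5, which maximizes p(1−p) at 0.25.
n = 0.25 × (z/E)² = 0.25 × (1.960/0.03)² = 1067.11
Round up: n = 1068.

1068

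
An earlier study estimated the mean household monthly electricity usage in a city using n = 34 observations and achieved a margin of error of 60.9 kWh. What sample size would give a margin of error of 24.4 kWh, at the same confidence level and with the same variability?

212

Margin of error scales as 1/√n, so n₂ = n₁·(E₁/E₂)².
n₂ = 34 × (60.9/24.4)² = 34 × 6.23 = 211.82
Round up: n₂ = 212.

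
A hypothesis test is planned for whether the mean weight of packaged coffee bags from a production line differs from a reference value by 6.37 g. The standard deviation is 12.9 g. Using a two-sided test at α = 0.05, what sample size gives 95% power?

For a one-sample z-test, n = ((z_{α/2} + z_β)·σ/δ)².
z_{α/2} = 1.960 (two-sided α = 0.05); z_β = 1.645 (power 95% → β = 0.05).
n = (3.605 × 12.9 / 6.37)² = 53.30
Round up: n = 54.

54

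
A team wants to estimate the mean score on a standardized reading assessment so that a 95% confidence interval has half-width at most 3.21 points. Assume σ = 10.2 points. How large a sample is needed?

n = 39

For a mean, the margin of error is E = z·σ/√n, so n = (zσ/E)².
At 95% confidence, z = 1.960.
n = (1.960 × 10.2 / 3.21)² = 38.79
Round up: n = 39.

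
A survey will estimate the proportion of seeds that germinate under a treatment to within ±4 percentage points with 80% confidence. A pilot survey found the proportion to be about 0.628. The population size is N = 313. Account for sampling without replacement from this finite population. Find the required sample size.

n = 137

For a proportion with margin E = 0.04 at 80% confidence, z = 1.282.
n = p̂(1−p̂)(z/E)² = 0.628 × 0.372 × (1.282/0.04)² = 239.97 — call this n₀.
Finite-population correction with N = 313: n = n₀ / (1 + (n₀−1)/N) = 239.97 / 1.763 = 136.11
Round up: n = 137.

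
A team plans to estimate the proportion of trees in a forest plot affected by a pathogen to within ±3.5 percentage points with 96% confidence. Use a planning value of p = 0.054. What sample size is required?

n = 176

For a proportion with margin E = 0.035 at 96% confidence, z = 2.054.
n = p̂(1−p̂)(z/E)² = 0.054 × 0.946 × (2.054/0.035)² = 175.93
Round up: n = 176.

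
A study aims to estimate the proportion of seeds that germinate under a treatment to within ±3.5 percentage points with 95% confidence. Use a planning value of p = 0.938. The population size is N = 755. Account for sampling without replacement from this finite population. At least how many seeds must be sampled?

n = 148

For a proportion with margin E = 0.035 at 95% confidence, z = 1.960.
n = p̂(1−p̂)(z/E)² = 0.938 × 0.062 × (1.960/0.035)² = 182.38 — call this n₀.
Finite-population correction with N = 755: n = n₀ / (1 + (n₀−1)/N) = 182.38 / 1.24 = 147.08
Round up: n = 148.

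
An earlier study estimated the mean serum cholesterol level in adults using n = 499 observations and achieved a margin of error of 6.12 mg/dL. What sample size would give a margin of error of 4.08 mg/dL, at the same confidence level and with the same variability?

1123

Margin of error scales as 1/√n, so n₂ = n₁·(E₁/E₂)².
n₂ = 499 × (6.12/4.08)² = 499 × 2.25 = 1122.75
Round up: n₂ = 1123.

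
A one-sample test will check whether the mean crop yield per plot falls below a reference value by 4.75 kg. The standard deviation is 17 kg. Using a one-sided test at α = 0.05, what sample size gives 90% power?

For a one-sample z-test, n = ((z_α + z_β)·σ/δ)².
z_α = 1.645 (one-sided α = 0.05); z_β = 1.282 (power 90% → β = 0.1).
n = (2.927 × 17 / 4.75)² = 109.74
Round up: n = 110.

110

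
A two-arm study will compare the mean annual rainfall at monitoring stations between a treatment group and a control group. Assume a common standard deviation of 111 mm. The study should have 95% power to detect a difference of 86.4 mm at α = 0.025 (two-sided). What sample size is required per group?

For two equal groups, n per group = 2·((z_{α/2} + z_β)·σ/δ)².
z_{α/2} = 2.241; z_β = 1.645 (power 95%).
n = 2 × (3.886 × 111 / 86.4)² = 2 × 24.92 = 49.84
Round up: n = 50 per group.

50 per group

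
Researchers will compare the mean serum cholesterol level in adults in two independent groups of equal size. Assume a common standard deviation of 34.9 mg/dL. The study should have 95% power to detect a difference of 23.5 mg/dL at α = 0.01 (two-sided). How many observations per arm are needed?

For two equal groups, n per group = 2·((z_{α/2} + z_β)·σ/δ)².
z_{α/2} = 2.576; z_β = 1.645 (power 95%).
n = 2 × (4.221 × 34.9 / 23.5)² = 2 × 39.30 = 78.60
Round up: n = 79 per group.

79 per group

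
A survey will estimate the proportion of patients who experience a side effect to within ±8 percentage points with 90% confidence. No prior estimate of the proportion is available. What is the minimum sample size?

n = 106

For a proportion with margin E = 0.08 at 90% confidence, z = 1.645.
With no prior estimate, use p = 0.5, which maximizes p(1−p) at 0.25.
n = 0.25 × (z/E)² = 0.25 × (1.645/0.08)² = 105.70
Round up: n = 106.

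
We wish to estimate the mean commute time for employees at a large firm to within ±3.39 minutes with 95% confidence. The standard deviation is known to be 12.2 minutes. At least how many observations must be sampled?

n = 50

For a mean, the margin of error is E = z·σ/√n, so n = (zσ/E)².
At 95% confidence, z = 1.960.
n = (1.960 × 12.2 / 3.39)² = 49.75
Round up: n = 50.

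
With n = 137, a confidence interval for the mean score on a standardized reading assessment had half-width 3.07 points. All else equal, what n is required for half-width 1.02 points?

1242

Margin of error scales as 1/√n, so n₂ = n₁·(E₁/E₂)².
n₂ = 137 × (3.07/1.02)² = 137 × 9.059 = 1241.08
Round up: n₂ = 1242.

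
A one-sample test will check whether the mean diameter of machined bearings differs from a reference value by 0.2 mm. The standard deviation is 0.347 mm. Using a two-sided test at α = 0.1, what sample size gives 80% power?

For a one-sample z-test, n = ((z_{α/2} + z_β)·σ/δ)².
z_{α/2} = 1.645 (two-sided α = 0.1); z_β = 0.842 (power 80% → β = 0.2).
n = (2.487 × 0.347 / 0.2)² = 18.62
Round up: n = 19.

n = 19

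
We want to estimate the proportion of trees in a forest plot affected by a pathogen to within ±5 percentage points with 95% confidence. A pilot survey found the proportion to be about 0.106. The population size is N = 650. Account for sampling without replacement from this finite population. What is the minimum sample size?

For a proportion with margin E = 0.05 at 95% confidence, z = 1.960.
n = p̂(1−p̂)(z/E)² = 0.106 × 0.894 × (1.960/0.05)² = 145.62 — call this n₀.
Finite-population correction with N = 650: n = n₀ / (1 + (n₀−1)/N) = 145.62 / 1.222 = 119.17
Round up: n = 120.

120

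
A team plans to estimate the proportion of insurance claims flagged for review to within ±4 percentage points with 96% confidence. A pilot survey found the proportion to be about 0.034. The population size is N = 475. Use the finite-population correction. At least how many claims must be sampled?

74

For a proportion with margin E = 0.04 at 96% confidence, z = 2.054.
n = p̂(1−p̂)(z/E)² = 0.034 × 0.966 × (2.054/0.04)² = 86.60 — call this n₀.
Finite-population correction with N = 475: n = n₀ / (1 + (n₀−1)/N) = 86.60 / 1.18 = 73.39
Round up: n = 74.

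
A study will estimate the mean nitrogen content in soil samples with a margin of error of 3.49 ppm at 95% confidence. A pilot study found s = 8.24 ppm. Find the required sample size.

22

For a mean, the margin of error is E = z·σ/√n, so n = (zσ/E)².
At 95% confidence, z = 1.960.
n = (1.960 × 8.24 / 3.49)² = 21.41
Round up: n = 22.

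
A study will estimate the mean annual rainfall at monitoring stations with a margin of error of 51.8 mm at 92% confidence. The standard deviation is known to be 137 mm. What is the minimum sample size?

22

For a mean, the margin of error is E = z·σ/√n, so n = (zσ/E)².
At 92% confidence, z = 1.751.
n = (1.751 × 137 / 51.8)² = 21.45
Round up: n = 22.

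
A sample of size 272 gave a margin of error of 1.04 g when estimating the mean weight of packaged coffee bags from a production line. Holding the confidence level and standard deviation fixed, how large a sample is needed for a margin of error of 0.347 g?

n = 2444

Margin of error scales as 1/√n, so n₂ = n₁·(E₁/E₂)².
n₂ = 272 × (1.04/0.347)² = 272 × 8.983 = 2443.38
Round up: n₂ = 2444.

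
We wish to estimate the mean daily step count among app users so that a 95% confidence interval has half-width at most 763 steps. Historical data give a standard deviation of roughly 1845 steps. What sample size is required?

23

For a mean, the margin of error is E = z·σ/√n, so n = (zσ/E)².
At 95% confidence, z = 1.960.
n = (1.960 × 1845 / 763)² = 22.46
Round up: n = 23.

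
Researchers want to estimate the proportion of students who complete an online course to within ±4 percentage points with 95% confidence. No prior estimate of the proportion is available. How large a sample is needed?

For a proportion with margin E = 0.04 at 95% confidence, z = 1.960.
With no prior estimate, use p = 0.5, which maximizes p(1−p) at 0.25.
n = 0.25 × (z/E)² = 0.25 × (1.960/0.04)² = 600.25
Round up: n = 601.

601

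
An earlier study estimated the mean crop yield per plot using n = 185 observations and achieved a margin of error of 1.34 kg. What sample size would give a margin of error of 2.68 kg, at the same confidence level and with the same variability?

Margin of error scales as 1/√n, so n₂ = n₁·(E₁/E₂)².
n₂ = 185 × (1.34/2.68)² = 185 × 0.25 = 46.25
Round up: n₂ = 47.

47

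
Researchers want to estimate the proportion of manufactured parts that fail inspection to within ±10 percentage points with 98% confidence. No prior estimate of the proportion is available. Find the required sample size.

For a proportion with margin E = 0.1 at 98% confidence, z = 2.326.
With no prior estimate, use p = 0.5, which maximizes p(1−p) at 0.25.
n = 0.25 × (z/E)² = 0.25 × (2.326/0.1)² = 135.26
Round up: n = 136.

n = 136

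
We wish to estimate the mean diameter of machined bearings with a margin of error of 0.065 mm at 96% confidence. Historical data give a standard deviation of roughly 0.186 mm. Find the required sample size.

For a mean, the margin of error is E = z·σ/√n, so n = (zσ/E)².
At 96% confidence, z = 2.054.
n = (2.054 × 0.186 / 0.065)² = 34.55
Round up: n = 35.

35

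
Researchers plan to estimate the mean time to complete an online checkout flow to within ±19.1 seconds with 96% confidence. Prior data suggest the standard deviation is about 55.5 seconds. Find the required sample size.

For a mean, the margin of error is E = z·σ/√n, so n = (zσ/E)².
At 96% confidence, z = 2.054.
n = (2.054 × 55.5 / 19.1)² = 35.62
Round up: n = 36.

36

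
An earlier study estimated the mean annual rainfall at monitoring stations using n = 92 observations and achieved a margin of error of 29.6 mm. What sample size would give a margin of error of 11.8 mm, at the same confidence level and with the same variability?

n = 579

Margin of error scales as 1/√n, so n₂ = n₁·(E₁/E₂)².
n₂ = 92 × (29.6/11.8)² = 92 × 6.292 = 578.86
Round up: n₂ = 579.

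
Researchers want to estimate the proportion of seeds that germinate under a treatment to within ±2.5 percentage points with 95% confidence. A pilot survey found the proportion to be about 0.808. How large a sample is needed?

954

For a proportion with margin E = 0.025 at 95% confidence, z = 1.960.
n = p̂(1−p̂)(z/E)² = 0.808 × 0.192 × (1.960/0.025)² = 953.55
Round up: n = 954.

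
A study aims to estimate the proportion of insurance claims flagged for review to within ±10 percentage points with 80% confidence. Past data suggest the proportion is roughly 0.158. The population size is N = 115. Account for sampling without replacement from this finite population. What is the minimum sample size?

For a proportion with margin E = 0.1 at 80% confidence, z = 1.282.
n = p̂(1−p̂)(z/E)² = 0.158 × 0.842 × (1.282/0.1)² = 21.86 — call this n₀.
Finite-population correction with N = 115: n = n₀ / (1 + (n₀−1)/N) = 21.86 / 1.181 = 18.51
Round up: n = 19.

19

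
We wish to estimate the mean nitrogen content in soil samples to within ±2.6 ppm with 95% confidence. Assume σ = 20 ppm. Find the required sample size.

For a mean, the margin of error is E = z·σ/√n, so n = (zσ/E)².
At 95% confidence, z = 1.960.
n = (1.960 × 20 / 2.6)² = 227.31
Round up: n = 228.

n = 228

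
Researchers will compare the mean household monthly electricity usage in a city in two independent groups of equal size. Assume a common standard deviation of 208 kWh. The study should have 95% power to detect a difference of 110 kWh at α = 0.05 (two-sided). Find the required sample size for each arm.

For two equal groups, n per group = 2·((z_{α/2} + z_β)·σ/δ)².
z_{α/2} = 1.960; z_β = 1.645 (power 95%).
n = 2 × (3.605 × 208 / 110)² = 2 × 46.47 = 92.94
Round up: n = 93 per group.

93 per group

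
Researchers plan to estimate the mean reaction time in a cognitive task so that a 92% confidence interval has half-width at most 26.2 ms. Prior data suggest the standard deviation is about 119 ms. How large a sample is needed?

n = 64

For a mean, the margin of error is E = z·σ/√n, so n = (zσ/E)².
At 92% confidence, z = 1.751.
n = (1.751 × 119 / 26.2)² = 63.25
Round up: n = 64.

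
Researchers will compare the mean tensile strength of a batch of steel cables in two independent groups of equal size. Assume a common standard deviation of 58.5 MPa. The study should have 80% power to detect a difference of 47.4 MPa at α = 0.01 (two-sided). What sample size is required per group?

For two equal groups, n per group = 2·((z_{α/2} + z_β)·σ/δ)².
z_{α/2} = 2.576; z_β = 0.842 (power 80%).
n = 2 × (3.418 × 58.5 / 47.4)² = 2 × 17.80 = 35.60
Round up: n = 36 per group.

36 per group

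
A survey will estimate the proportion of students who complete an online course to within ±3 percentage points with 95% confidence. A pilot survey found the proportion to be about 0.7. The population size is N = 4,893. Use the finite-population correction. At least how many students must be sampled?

n = 758

For a proportion with margin E = 0.03 at 95% confidence, z = 1.960.
n = p̂(1−p̂)(z/E)² = 0.7 × 0.3 × (1.960/0.03)² = 896.37 — call this n₀.
Finite-population correction with N = 4,893: n = n₀ / (1 + (n₀−1)/N) = 896.37 / 1.183 = 757.71
Round up: n = 758.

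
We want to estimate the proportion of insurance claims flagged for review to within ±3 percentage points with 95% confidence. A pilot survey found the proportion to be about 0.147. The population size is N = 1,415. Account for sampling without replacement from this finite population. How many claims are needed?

For a proportion with margin E = 0.03 at 95% confidence, z = 1.960.
n = p̂(1−p̂)(z/E)² = 0.147 × 0.853 × (1.960/0.03)² = 535.22 — call this n₀.
Finite-population correction with N = 1,415: n = n₀ / (1 + (n₀−1)/N) = 535.22 / 1.378 = 388.40
Round up: n = 389.

n = 389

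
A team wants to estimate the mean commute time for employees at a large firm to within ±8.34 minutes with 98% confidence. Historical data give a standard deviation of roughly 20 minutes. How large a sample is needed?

For a mean, the margin of error is E = z·σ/√n, so n = (zσ/E)².
At 98% confidence, z = 2.326.
n = (2.326 × 20 / 8.34)² = 31.11
Round up: n = 32.

32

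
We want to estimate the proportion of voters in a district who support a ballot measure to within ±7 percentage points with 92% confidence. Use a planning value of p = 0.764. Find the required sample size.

n = 113

For a proportion with margin E = 0.07 at 92% confidence, z = 1.751.
n = p̂(1−p̂)(z/E)² = 0.764 × 0.236 × (1.751/0.07)² = 112.82
Round up: n = 113.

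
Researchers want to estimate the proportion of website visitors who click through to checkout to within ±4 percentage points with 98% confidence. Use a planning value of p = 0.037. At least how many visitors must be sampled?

n = 121

For a proportion with margin E = 0.04 at 98% confidence, z = 2.326.
n = p̂(1−p̂)(z/E)² = 0.037 × 0.963 × (2.326/0.04)² = 120.48
Round up: n = 121.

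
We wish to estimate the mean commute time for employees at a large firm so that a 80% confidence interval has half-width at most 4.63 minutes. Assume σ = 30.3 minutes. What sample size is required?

For a mean, the margin of error is E = z·σ/√n, so n = (zσ/E)².
At 80% confidence, z = 1.282.
n = (1.282 × 30.3 / 4.63)² = 70.39
Round up: n = 71.

n = 71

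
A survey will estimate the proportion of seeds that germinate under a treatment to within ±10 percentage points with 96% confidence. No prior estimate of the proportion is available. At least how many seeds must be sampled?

For a proportion with margin E = 0.1 at 96% confidence, z = 2.054.
With no prior estimate, use p = 0.5, which maximizes p(1−p) at 0.25.
n = 0.25 × (z/E)² = 0.25 × (2.054/0.1)² = 105.47
Round up: n = 106.

106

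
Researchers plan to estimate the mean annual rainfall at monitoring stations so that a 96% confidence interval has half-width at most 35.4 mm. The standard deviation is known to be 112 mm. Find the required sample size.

n = 43

For a mean, the margin of error is E = z·σ/√n, so n = (zσ/E)².
At 96% confidence, z = 2.054.
n = (2.054 × 112 / 35.4)² = 42.23
Round up: n = 43.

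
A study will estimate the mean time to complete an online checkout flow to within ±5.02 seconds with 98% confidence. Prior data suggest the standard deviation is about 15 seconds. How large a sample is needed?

For a mean, the margin of error is E = z·σ/√n, so n = (zσ/E)².
At 98% confidence, z = 2.326.
n = (2.326 × 15 / 5.02)² = 48.31
Round up: n = 49.

49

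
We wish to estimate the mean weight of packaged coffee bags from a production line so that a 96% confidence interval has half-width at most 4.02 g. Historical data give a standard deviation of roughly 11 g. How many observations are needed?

32

For a mean, the margin of error is E = z·σ/√n, so n = (zσ/E)².
At 96% confidence, z = 2.054.
n = (2.054 × 11 / 4.02)² = 31.59
Round up: n = 32.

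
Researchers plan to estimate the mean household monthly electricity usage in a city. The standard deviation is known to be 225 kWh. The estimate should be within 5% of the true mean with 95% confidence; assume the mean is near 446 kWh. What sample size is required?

392

For a mean, the margin of error is E = z·σ/√n, so n = (zσ/E)².
At 95% confidence, z = 1.960.
E = 5% of 446 = 22.3 kWh.
n = (1.960 × 225 / 22.3)² = 391.08
Round up: n = 392.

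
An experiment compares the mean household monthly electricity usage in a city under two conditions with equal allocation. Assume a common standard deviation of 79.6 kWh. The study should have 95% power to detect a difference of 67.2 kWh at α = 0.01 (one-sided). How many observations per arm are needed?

For two equal groups, n per group = 2·((z_α + z_β)·σ/δ)².
z_α = 2.326; z_β = 1.645 (power 95%).
n = 2 × (3.971 × 79.6 / 67.2)² = 2 × 22.13 = 44.26
Round up: n = 45 per group.

45 per group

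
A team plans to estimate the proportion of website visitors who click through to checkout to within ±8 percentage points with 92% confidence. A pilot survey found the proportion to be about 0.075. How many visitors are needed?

n = 34

For a proportion with margin E = 0.08 at 92% confidence, z = 1.751.
n = p̂(1−p̂)(z/E)² = 0.075 × 0.925 × (1.751/0.08)² = 33.23
Round up: n = 34.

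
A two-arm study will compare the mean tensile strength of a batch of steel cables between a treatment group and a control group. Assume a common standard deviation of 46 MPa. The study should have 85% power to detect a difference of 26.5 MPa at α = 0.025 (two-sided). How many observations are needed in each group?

65 per group

For two equal groups, n per group = 2·((z_{α/2} + z_β)·σ/δ)².
z_{α/2} = 2.241; z_β = 1.036 (power 85%).
n = 2 × (3.277 × 46 / 26.5)² = 2 × 32.36 = 64.72
Round up: n = 65 per group.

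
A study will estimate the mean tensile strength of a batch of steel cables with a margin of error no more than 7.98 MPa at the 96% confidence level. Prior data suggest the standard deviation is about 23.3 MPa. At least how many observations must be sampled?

n = 36

For a mean, the margin of error is E = z·σ/√n, so n = (zσ/E)².
At 96% confidence, z = 2.054.
n = (2.054 × 23.3 / 7.98)² = 35.97
Round up: n = 36.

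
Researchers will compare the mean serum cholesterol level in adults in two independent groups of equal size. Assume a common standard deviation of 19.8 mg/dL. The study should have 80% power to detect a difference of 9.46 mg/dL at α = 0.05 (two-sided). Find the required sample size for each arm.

69 per group

For two equal groups, n per group = 2·((z_{α/2} + z_β)·σ/δ)².
z_{α/2} = 1.960; z_β = 0.842 (power 80%).
n = 2 × (2.802 × 19.8 / 9.46)² = 2 × 34.39 = 68.78
Round up: n = 69 per group.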